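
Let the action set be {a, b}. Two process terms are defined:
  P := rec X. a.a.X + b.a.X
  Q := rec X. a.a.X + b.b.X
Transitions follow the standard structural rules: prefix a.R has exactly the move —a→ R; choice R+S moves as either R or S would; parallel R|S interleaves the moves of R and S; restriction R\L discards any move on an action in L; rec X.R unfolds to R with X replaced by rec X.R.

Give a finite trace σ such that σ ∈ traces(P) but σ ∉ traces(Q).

LTS(P): 2 reachable states
  s0 = rec X. a.a.X + b.a.X :: ··a··> s1, ··b··> s1
  s1 = a.(rec X. a.a.X + b.a.X) :: ··a··> s0
LTS(Q): 3 reachable states
  t0 = rec X. a.a.X + b.b.X :: ··a··> t1, ··b··> t2
  t1 = a.(rec X. a.a.X + b.b.X) :: ··a··> t0
  t2 = b.(rec X. a.a.X + b.b.X) :: ··b··> t0
Executing ba from P (initial set {s0}):
  after b @ step 1: {s1}
  after a @ step 2: {s0}
  P completes σ.
Executing ba from Q (initial set {t0}):
  after b @ step 1: {t2}
  after a @ step 2: ∅ (Q stuck)

ba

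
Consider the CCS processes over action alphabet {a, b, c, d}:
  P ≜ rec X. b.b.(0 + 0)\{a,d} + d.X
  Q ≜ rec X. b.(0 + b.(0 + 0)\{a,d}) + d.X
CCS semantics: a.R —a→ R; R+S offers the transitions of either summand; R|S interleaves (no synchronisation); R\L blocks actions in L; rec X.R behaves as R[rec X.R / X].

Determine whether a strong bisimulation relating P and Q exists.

bisimilar

Reachable graph of P (3 states):
  s0 = rec X. b.b.(0 + 0)\{a,d} + d.X :: =b=> s1, =d=> s0
  s1 = b.(0 + 0)\{a,d} :: =b=> s2
  s2 = (0 + 0)\{a,d} :: ∅
Reachable graph of Q (3 states):
  t0 = rec X. b.(0 + b.(0 + 0)\{a,d}) + d.X :: =b=> t1, =d=> t0
  t1 = 0 + b.(0 + 0)\{a,d} :: =b=> t2
  t2 = (0 + 0)\{a,d} :: ∅
Bisimilarity quotient blocks:
  B0 = {s0, t0}
  B1 = {s1, t1}
  B2 = {s2, t2}
s0 ∈ B0, t0 ∈ B0 → same block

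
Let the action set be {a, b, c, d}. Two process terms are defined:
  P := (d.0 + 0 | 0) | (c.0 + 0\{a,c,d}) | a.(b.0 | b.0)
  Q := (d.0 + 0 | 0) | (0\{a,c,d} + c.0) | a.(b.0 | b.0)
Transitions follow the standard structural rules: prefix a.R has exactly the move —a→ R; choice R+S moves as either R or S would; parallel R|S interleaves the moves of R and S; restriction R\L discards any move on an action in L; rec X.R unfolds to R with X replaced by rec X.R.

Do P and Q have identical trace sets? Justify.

traces(P) = traces(Q)

Reachable graph of P (20 states):
  p0 = (d.0 + 0 | 0) | (c.0 + 0\{a,c,d}) | a.(b.0 | b.0) has moves --a--▸ p1, --c--▸ p2, --d--▸ p3
  p1 = (d.0 + 0 | 0) | (c.0 + 0\{a,c,d}) | (b.0 | b.0) has moves --b--▸ p4, --b--▸ p5, --c--▸ p6, --d--▸ p7
  p2 = (d.0 + 0 | 0) | 0 | a.(b.0 | b.0) has moves --a--▸ p6, --d--▸ p8
  p3 = 0 | (c.0 + 0\{a,c,d}) | a.(b.0 | b.0) has moves --a--▸ p7, --c--▸ p8
  p4 = (d.0 + 0 | 0) | (c.0 + 0\{a,c,d}) | (0 | b.0) has moves --b--▸ p9, --c--▸ p10, --d--▸ p11
  p5 = (d.0 + 0 | 0) | (c.0 + 0\{a,c,d}) | (b.0 | 0) has moves --b--▸ p9, --c--▸ p12, --d--▸ p13
  p6 = (d.0 + 0 | 0) | 0 | (b.0 | b.0) has moves --b--▸ p10, --b--▸ p12, --d--▸ p14
  p7 = 0 | (c.0 + 0\{a,c,d}) | (b.0 | b.0) has moves --b--▸ p11, --b--▸ p13, --c--▸ p14
  p8 = 0 | 0 | a.(b.0 | b.0) has moves --a--▸ p14
  p9 = (d.0 + 0 | 0) | (c.0 + 0\{a,c,d}) | (0 | 0) has moves --c--▸ p15, --d--▸ p16
  p10 = (d.0 + 0 | 0) | 0 | (0 | b.0) has moves --b--▸ p15, --d--▸ p17
  p11 = 0 | (c.0 + 0\{a,c,d}) | (0 | b.0) has moves --b--▸ p16, --c--▸ p17
  p12 = (d.0 + 0 | 0) | 0 | (b.0 | 0) has moves --b--▸ p15, --d--▸ p18
  p13 = 0 | (c.0 + 0\{a,c,d}) | (b.0 | 0) has moves --b--▸ p16, --c--▸ p18
  p14 = 0 | 0 | (b.0 | b.0) has moves --b--▸ p17, --b--▸ p18
  p15 = (d.0 + 0 | 0) | 0 | (0 | 0) has moves --d--▸ p19
  p16 = 0 | (c.0 + 0\{a,c,d}) | (0 | 0) has moves --c--▸ p19
  p17 = 0 | 0 | (0 | b.0) has moves --b--▸ p19
  p18 = 0 | 0 | (b.0 | 0) has moves --b--▸ p19
  p19 = 0 | 0 | (0 | 0) has moves deadlocked
Reachable graph of Q (20 states):
  q0 = (d.0 + 0 | 0) | (0\{a,c,d} + c.0) | a.(b.0 | b.0) has moves --a--▸ q1, --c--▸ q2, --d--▸ q3
  q1 = (d.0 + 0 | 0) | (0\{a,c,d} + c.0) | (b.0 | b.0) has moves --b--▸ q4, --b--▸ q5, --c--▸ q6, --d--▸ q7
  q2 = (d.0 + 0 | 0) | 0 | a.(b.0 | b.0) has moves --a--▸ q6, --d--▸ q8
  q3 = 0 | (0\{a,c,d} + c.0) | a.(b.0 | b.0) has moves --a--▸ q7, --c--▸ q8
  q4 = (d.0 + 0 | 0) | (0\{a,c,d} + c.0) | (0 | b.0) has moves --b--▸ q9, --c--▸ q10, --d--▸ q11
  q5 = (d.0 + 0 | 0) | (0\{a,c,d} + c.0) | (b.0 | 0) has moves --b--▸ q9, --c--▸ q12, --d--▸ q13
  q6 = (d.0 + 0 | 0) | 0 | (b.0 | b.0) has moves --b--▸ q10, --b--▸ q12, --d--▸ q14
  q7 = 0 | (0\{a,c,d} + c.0) | (b.0 | b.0) has moves --b--▸ q11, --b--▸ q13, --c--▸ q14
  q8 = 0 | 0 | a.(b.0 | b.0) has moves --a--▸ q14
  q9 = (d.0 + 0 | 0) | (0\{a,c,d} + c.0) | (0 | 0) has moves --c--▸ q15, --d--▸ q16
  q10 = (d.0 + 0 | 0) | 0 | (0 | b.0) has moves --b--▸ q15, --d--▸ q17
  q11 = 0 | (0\{a,c,d} + c.0) | (0 | b.0) has moves --b--▸ q16, --c--▸ q17
  q12 = (d.0 + 0 | 0) | 0 | (b.0 | 0) has moves --b--▸ q15, --d--▸ q18
  q13 = 0 | (0\{a,c,d} + c.0) | (b.0 | 0) has moves --b--▸ q16, --c--▸ q18
  q14 = 0 | 0 | (b.0 | b.0) has moves --b--▸ q17, --b--▸ q18
  q15 = (d.0 + 0 | 0) | 0 | (0 | 0) has moves --d--▸ q19
  q16 = 0 | (0\{a,c,d} + c.0) | (0 | 0) has moves --c--▸ q19
  q17 = 0 | 0 | (0 | b.0) has moves --b--▸ q19
  q18 = 0 | 0 | (b.0 | 0) has moves --b--▸ q19
  q19 = 0 | 0 | (0 | 0) has moves deadlocked
Partition-refinement fixed point:
  B0 = {p0, q0}
  B1 = {p1, q1}
  B2 = {p6, q6}
  B3 = {p10, p12, q10, q12}
  B4 = {p17, p18, q17, q18}
  B5 = {p19, q19}
  B6 = {p15, q15}
  B7 = {p14, q14}
  B8 = {p4, p5, q4, q5}
  B9 = {p9, q9}
  B10 = {p16, q16}
  B11 = {p11, p13, q11, q13}
  B12 = {p7, q7}
  B13 = {p3, q3}
  B14 = {p8, q8}
  B15 = {p2, q2}
p0 ∈ B0, q0 ∈ B0 → same block
Bisimilar ⇒ trace-equivalent.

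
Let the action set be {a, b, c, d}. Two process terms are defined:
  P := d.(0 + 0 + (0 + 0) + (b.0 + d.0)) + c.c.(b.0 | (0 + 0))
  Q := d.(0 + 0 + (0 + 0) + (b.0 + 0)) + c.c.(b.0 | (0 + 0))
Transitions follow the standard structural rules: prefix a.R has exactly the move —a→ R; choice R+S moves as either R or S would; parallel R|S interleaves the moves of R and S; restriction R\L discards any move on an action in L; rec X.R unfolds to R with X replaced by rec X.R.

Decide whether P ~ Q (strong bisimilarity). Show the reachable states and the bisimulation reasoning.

P ≁ Q

P's transition system — 6 states:
  s0 = d.(0 + 0 + (0 + 0) + (b.0 + d.0)) + c.c.(b.0 | (0 + 0)) ⊢ ··c··> s1, ··d··> s2
  s1 = c.(b.0 | (0 + 0)) ⊢ ··c··> s3
  s2 = 0 + 0 + (0 + 0) + (b.0 + d.0) ⊢ ··b··> s4, ··d··> s4
  s3 = b.0 | (0 + 0) ⊢ ··b··> s5
  s4 = 0 ⊢ ∅
  s5 = 0 | (0 + 0) ⊢ ∅
Q's transition system — 6 states:
  t0 = d.(0 + 0 + (0 + 0) + (b.0 + 0)) + c.c.(b.0 | (0 + 0)) ⊢ ··c··> t1, ··d··> t2
  t1 = c.(b.0 | (0 + 0)) ⊢ ··c··> t3
  t2 = 0 + 0 + (0 + 0) + (b.0 + 0) ⊢ ··b··> t4
  t3 = b.0 | (0 + 0) ⊢ ··b··> t5
  t4 = 0 ⊢ ∅
  t5 = 0 | (0 + 0) ⊢ ∅
Coarsest stable partition (strong bisimilarity classes):
  B0 = {s0}
  B1 = {s1, t1}
  B2 = {s3, t2, t3}
  B3 = {s4, s5, t4, t5}
  B4 = {s2}
  B5 = {t0}
s0 ∈ B0, t0 ∈ B5 → different blocks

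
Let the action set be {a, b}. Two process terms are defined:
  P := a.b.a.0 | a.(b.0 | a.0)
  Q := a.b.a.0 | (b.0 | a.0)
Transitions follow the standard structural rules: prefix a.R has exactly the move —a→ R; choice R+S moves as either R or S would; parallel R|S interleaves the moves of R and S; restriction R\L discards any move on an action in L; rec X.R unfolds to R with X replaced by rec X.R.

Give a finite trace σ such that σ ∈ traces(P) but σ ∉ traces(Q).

aaa

P's transition system — 20 states:
  s0 = a.b.a.0 | a.(b.0 | a.0) | --a--▸ s1, --a--▸ s2
  s1 = a.b.a.0 | (b.0 | a.0) | --a--▸ s3, --a--▸ s4, --b--▸ s5
  s2 = b.a.0 | a.(b.0 | a.0) | --a--▸ s4, --b--▸ s6
  s3 = a.b.a.0 | (b.0 | 0) | --a--▸ s7, --b--▸ s8
  s4 = b.a.0 | (b.0 | a.0) | --a--▸ s7, --b--▸ s10, --b--▸ s9
  s5 = a.b.a.0 | (0 | a.0) | --a--▸ s10, --a--▸ s8
  s6 = a.0 | a.(b.0 | a.0) | --a--▸ s11, --a--▸ s9
  s7 = b.a.0 | (b.0 | 0) | --b--▸ s12, --b--▸ s13
  s8 = a.b.a.0 | (0 | 0) | --a--▸ s13
  s9 = a.0 | (b.0 | a.0) | --a--▸ s12, --a--▸ s14, --b--▸ s15
  s10 = b.a.0 | (0 | a.0) | --a--▸ s13, --b--▸ s15
  s11 = 0 | a.(b.0 | a.0) | --a--▸ s14
  s12 = a.0 | (b.0 | 0) | --a--▸ s16, --b--▸ s17
  s13 = b.a.0 | (0 | 0) | --b--▸ s17
  s14 = 0 | (b.0 | a.0) | --a--▸ s16, --b--▸ s18
  s15 = a.0 | (0 | a.0) | --a--▸ s17, --a--▸ s18
  s16 = 0 | (b.0 | 0) | --b--▸ s19
  s17 = a.0 | (0 | 0) | --a--▸ s19
  s18 = 0 | (0 | a.0) | --a--▸ s19
  s19 = 0 | (0 | 0) | ·
Q's transition system — 16 states:
  t0 = a.b.a.0 | (b.0 | a.0) | --a--▸ t1, --a--▸ t2, --b--▸ t3
  t1 = a.b.a.0 | (b.0 | 0) | --a--▸ t4, --b--▸ t5
  t2 = b.a.0 | (b.0 | a.0) | --a--▸ t4, --b--▸ t6, --b--▸ t7
  t3 = a.b.a.0 | (0 | a.0) | --a--▸ t5, --a--▸ t7
  t4 = b.a.0 | (b.0 | 0) | --b--▸ t8, --b--▸ t9
  t5 = a.b.a.0 | (0 | 0) | --a--▸ t9
  t6 = a.0 | (b.0 | a.0) | --a--▸ t10, --a--▸ t8, --b--▸ t11
  t7 = b.a.0 | (0 | a.0) | --a--▸ t9, --b--▸ t11
  t8 = a.0 | (b.0 | 0) | --a--▸ t12, --b--▸ t13
  t9 = b.a.0 | (0 | 0) | --b--▸ t13
  t10 = 0 | (b.0 | a.0) | --a--▸ t12, --b--▸ t14
  t11 = a.0 | (0 | a.0) | --a--▸ t13, --a--▸ t14
  t12 = 0 | (b.0 | 0) | --b--▸ t15
  t13 = a.0 | (0 | 0) | --a--▸ t15
  t14 = 0 | (0 | a.0) | --a--▸ t15
  t15 = 0 | (0 | 0) | ·
Trace ⟨aaa⟩ through P, begin at {s0}:
  after a @ step 1: {s1, s2}
  after a @ step 2: {s3, s4}
  after a @ step 3: {s7}
  ✓ P
Trace ⟨aaa⟩ through Q, begin at {t0}:
  after a @ step 1: {t1, t2}
  after a @ step 2: {t4}
  after a @ step 3: no successor for Q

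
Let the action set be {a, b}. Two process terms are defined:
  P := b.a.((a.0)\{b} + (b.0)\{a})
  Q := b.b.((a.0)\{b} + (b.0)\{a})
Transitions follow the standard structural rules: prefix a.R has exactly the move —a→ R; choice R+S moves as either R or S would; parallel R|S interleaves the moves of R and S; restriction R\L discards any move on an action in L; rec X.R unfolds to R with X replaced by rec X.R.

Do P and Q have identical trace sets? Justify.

Reachable graph of P (5 states):
  p0 = b.a.((a.0)\{b} + (b.0)\{a}) | ··b··> p1
  p1 = a.((a.0)\{b} + (b.0)\{a}) | ··a··> p2
  p2 = (a.0)\{b} + (b.0)\{a} | ··a··> p3, ··b··> p4
  p3 = 0\{b} | ·
  p4 = 0\{a} | ·
Reachable graph of Q (5 states):
  q0 = b.b.((a.0)\{b} + (b.0)\{a}) | ··b··> q1
  q1 = b.((a.0)\{b} + (b.0)\{a}) | ··b··> q2
  q2 = (a.0)\{b} + (b.0)\{a} | ··a··> q3, ··b··> q4
  q3 = 0\{b} | ·
  q4 = 0\{a} | ·
Run σ = ⟨ba⟩ on P: start {p0}
  after b @ step 1: {p1}
  after a @ step 2: {p2}
  — P admits the full trace.
Run σ = ⟨ba⟩ on Q: start {q0}
  after b @ step 1: {q1}
  after a @ step 2: ∅  — Q cannot continue

trace-distinct — witness ⟨ba⟩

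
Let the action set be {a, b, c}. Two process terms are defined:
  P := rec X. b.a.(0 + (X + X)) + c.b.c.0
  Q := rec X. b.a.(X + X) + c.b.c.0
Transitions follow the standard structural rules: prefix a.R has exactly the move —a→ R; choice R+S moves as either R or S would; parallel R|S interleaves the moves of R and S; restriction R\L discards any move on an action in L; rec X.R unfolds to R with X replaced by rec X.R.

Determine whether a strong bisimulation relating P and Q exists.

Reachable graph of P (6 states):
  u0 = rec X. b.a.(0 + (X + X)) + c.b.c.0 | -b-> u1, -c-> u2
  u1 = a.(0 + ((rec X. b.a.(0 + (X + X)) + c.b.c.0) + (rec X. b.a.(0 + (X + X)) + c.b.c.0))) | -a-> u3
  u2 = b.c.0 | -b-> u4
  u3 = 0 + ((rec X. b.a.(0 + (X + X)) + c.b.c.0) + (rec X. b.a.(0 + (X + X)) + c.b.c.0)) | -b-> u1, -c-> u2
  u4 = c.0 | -c-> u5
  u5 = 0 | ·
Reachable graph of Q (6 states):
  v0 = rec X. b.a.(X + X) + c.b.c.0 | -b-> v1, -c-> v2
  v1 = a.((rec X. b.a.(X + X) + c.b.c.0) + (rec X. b.a.(X + X) + c.b.c.0)) | -a-> v3
  v2 = b.c.0 | -b-> v4
  v3 = (rec X. b.a.(X + X) + c.b.c.0) + (rec X. b.a.(X + X) + c.b.c.0) | -b-> v1, -c-> v2
  v4 = c.0 | -c-> v5
  v5 = 0 | ·
Partition-refinement fixed point:
  B0 = {u0, u3, v0, v3}
  B1 = {u2, v2}
  B2 = {u4, v4}
  B3 = {u5, v5}
  B4 = {u1, v1}
u0 ∈ B0, v0 ∈ B0 → same block

P ~ Q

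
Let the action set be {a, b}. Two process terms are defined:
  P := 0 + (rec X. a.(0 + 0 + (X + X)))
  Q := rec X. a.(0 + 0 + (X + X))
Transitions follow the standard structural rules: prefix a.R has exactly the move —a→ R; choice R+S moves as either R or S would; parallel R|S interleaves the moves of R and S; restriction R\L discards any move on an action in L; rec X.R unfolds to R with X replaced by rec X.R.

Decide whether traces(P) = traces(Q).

LTS(P): 2 reachable states
  u0 = 0 + (rec X. a.(0 + 0 + (X + X))) ⊢ ··a··> u1
  u1 = 0 + 0 + ((rec X. a.(0 + 0 + (X + X))) + (rec X. a.(0 + 0 + (X + X)))) ⊢ ··a··> u1
LTS(Q): 2 reachable states
  v0 = rec X. a.(0 + 0 + (X + X)) ⊢ ··a··> v1
  v1 = 0 + 0 + ((rec X. a.(0 + 0 + (X + X))) + (rec X. a.(0 + 0 + (X + X)))) ⊢ ··a··> v1
Bisimilarity quotient blocks:
  B0 = {u0, u1, v0, v1}
u0 ∈ B0, v0 ∈ B0 → same block
Bisimilar ⇒ trace-equivalent.

traces(P) = traces(Q)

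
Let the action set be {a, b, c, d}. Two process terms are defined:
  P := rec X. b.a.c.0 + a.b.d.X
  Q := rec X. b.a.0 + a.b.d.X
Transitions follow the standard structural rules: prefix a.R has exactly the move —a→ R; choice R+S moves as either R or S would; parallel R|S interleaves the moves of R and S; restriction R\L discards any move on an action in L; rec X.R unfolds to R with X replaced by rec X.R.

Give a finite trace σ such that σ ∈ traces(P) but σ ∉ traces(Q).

P's transition system — 6 states:
  s0 = rec X. b.a.c.0 + a.b.d.X :: -a-> s1, -b-> s2
  s1 = b.d.(rec X. b.a.c.0 + a.b.d.X) :: -b-> s3
  s2 = a.c.0 :: -a-> s4
  s3 = d.(rec X. b.a.c.0 + a.b.d.X) :: -d-> s0
  s4 = c.0 :: -c-> s5
  s5 = 0 :: ·
Q's transition system — 5 states:
  t0 = rec X. b.a.0 + a.b.d.X :: -a-> t1, -b-> t2
  t1 = b.d.(rec X. b.a.0 + a.b.d.X) :: -b-> t3
  t2 = a.0 :: -a-> t4
  t3 = d.(rec X. b.a.0 + a.b.d.X) :: -d-> t0
  t4 = 0 :: ·
Executing bac from P (initial set {s0}):
  step 1 (b): {s2}
  step 2 (a): {s4}
  step 3 (c): {s5}
  P completes σ.
Executing bac from Q (initial set {t0}):
  step 1 (b): {t2}
  step 2 (a): {t4}
  step 3 (c): ∅  — Q cannot continue

bac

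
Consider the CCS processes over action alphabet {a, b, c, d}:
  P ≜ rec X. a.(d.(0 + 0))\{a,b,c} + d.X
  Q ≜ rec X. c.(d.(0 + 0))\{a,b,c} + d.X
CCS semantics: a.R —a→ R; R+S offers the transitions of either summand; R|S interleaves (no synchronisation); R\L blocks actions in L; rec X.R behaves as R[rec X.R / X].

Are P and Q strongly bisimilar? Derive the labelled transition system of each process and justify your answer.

not bisimilar

Reachable graph of P (3 states):
  p0 = rec X. a.(d.(0 + 0))\{a,b,c} + d.X has moves =a=> p1, =d=> p0
  p1 = (d.(0 + 0))\{a,b,c} has moves =d=> p2
  p2 = (0 + 0)\{a,b,c} has moves stopped
Reachable graph of Q (3 states):
  q0 = rec X. c.(d.(0 + 0))\{a,b,c} + d.X has moves =c=> q1, =d=> q0
  q1 = (d.(0 + 0))\{a,b,c} has moves =d=> q2
  q2 = (0 + 0)\{a,b,c} has moves stopped
Coarsest stable partition (strong bisimilarity classes):
  B0 = {p0}
  B1 = {p1, q1}
  B2 = {p2, q2}
  B3 = {q0}
p0 ∈ B0, q0 ∈ B3 → different blocks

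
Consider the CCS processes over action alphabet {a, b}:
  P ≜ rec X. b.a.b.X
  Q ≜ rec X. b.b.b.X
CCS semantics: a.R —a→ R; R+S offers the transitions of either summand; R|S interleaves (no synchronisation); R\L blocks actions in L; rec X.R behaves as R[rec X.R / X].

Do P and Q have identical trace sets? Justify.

Reachable graph of P (3 states):
  u0 = rec X. b.a.b.X → --b--▸ u1
  u1 = a.b.(rec X. b.a.b.X) → --a--▸ u2
  u2 = b.(rec X. b.a.b.X) → --b--▸ u0
Reachable graph of Q (3 states):
  v0 = rec X. b.b.b.X → --b--▸ v1
  v1 = b.b.(rec X. b.b.b.X) → --b--▸ v2
  v2 = b.(rec X. b.b.b.X) → --b--▸ v0
Executing ba from P (initial set {u0}):
  after b @ step 1: {u1}
  after a @ step 2: {u2}
  — P admits the full trace.
Executing ba from Q (initial set {v0}):
  after b @ step 1: {v1}
  after a @ step 2: ∅  — Q cannot continue

traces(P) ≠ traces(Q) — witness ⟨ba⟩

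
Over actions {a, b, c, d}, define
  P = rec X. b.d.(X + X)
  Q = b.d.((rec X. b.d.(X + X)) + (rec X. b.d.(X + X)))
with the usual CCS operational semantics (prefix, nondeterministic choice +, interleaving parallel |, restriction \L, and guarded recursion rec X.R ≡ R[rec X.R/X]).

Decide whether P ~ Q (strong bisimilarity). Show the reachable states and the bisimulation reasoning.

LTS(P): 3 reachable states
  m0 = rec X. b.d.(X + X) ⊢ —b→ m1
  m1 = d.((rec X. b.d.(X + X)) + (rec X. b.d.(X + X))) ⊢ —d→ m2
  m2 = (rec X. b.d.(X + X)) + (rec X. b.d.(X + X)) ⊢ —b→ m1
LTS(Q): 3 reachable states
  n0 = b.d.((rec X. b.d.(X + X)) + (rec X. b.d.(X + X))) ⊢ —b→ n1
  n1 = d.((rec X. b.d.(X + X)) + (rec X. b.d.(X + X))) ⊢ —d→ n2
  n2 = (rec X. b.d.(X + X)) + (rec X. b.d.(X + X)) ⊢ —b→ n1
Coarsest stable partition (strong bisimilarity classes):
  B0 = {m0, m2, n0, n2}
  B1 = {m1, n1}
m0 ∈ B0, n0 ∈ B0 → same block

YES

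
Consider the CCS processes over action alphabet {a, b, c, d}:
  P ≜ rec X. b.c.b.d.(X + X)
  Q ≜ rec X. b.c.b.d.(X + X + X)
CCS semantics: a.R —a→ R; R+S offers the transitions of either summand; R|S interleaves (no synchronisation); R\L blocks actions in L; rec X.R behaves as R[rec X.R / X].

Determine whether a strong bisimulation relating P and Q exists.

LTS(P): 5 reachable states
  p0 = rec X. b.c.b.d.(X + X) ⊢ —b→ p1
  p1 = c.b.d.((rec X. b.c.b.d.(X + X)) + (rec X. b.c.b.d.(X + X))) ⊢ —c→ p2
  p2 = b.d.((rec X. b.c.b.d.(X + X)) + (rec X. b.c.b.d.(X + X))) ⊢ —b→ p3
  p3 = d.((rec X. b.c.b.d.(X + X)) + (rec X. b.c.b.d.(X + X))) ⊢ —d→ p4
  p4 = (rec X. b.c.b.d.(X + X)) + (rec X. b.c.b.d.(X + X)) ⊢ —b→ p1
LTS(Q): 5 reachable states
  q0 = rec X. b.c.b.d.(X + X + X) ⊢ —b→ q1
  q1 = c.b.d.((rec X. b.c.b.d.(X + X + X)) + (rec X. b.c.b.d.(X + X + X)) + (rec X. b.c.b.d.(X + X + X))) ⊢ —c→ q2
  q2 = b.d.((rec X. b.c.b.d.(X + X + X)) + (rec X. b.c.b.d.(X + X + X)) + (rec X. b.c.b.d.(X + X + X))) ⊢ —b→ q3
  q3 = d.((rec X. b.c.b.d.(X + X + X)) + (rec X. b.c.b.d.(X + X + X)) + (rec X. b.c.b.d.(X + X + X))) ⊢ —d→ q4
  q4 = (rec X. b.c.b.d.(X + X + X)) + (rec X. b.c.b.d.(X + X + X)) + (rec X. b.c.b.d.(X + X + X)) ⊢ —b→ q1
Partition-refinement fixed point:
  B0 = {p0, p4, q0, q4}
  B1 = {p1, q1}
  B2 = {p2, q2}
  B3 = {p3, q3}
p0 ∈ B0, q0 ∈ B0 → same block

P ~ Q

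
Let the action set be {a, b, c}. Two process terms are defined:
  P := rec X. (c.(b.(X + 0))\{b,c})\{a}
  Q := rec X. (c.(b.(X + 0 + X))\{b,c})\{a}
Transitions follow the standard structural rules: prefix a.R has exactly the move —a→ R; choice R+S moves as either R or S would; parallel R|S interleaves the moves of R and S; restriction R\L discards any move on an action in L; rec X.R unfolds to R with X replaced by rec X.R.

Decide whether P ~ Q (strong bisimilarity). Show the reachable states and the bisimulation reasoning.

Reachable graph of P (2 states):
  p0 = rec X. (c.(b.(X + 0))\{b,c})\{a} → =c=> p1
  p1 = (b.((rec X. (c.(b.(X + 0))\{b,c})\{a}) + 0))\{b,c}\{a} → ∅
Reachable graph of Q (2 states):
  q0 = rec X. (c.(b.(X + 0 + X))\{b,c})\{a} → =c=> q1
  q1 = (b.((rec X. (c.(b.(X + 0 + X))\{b,c})\{a}) + 0 + (rec X. (c.(b.(X + 0 + X))\{b,c})\{a})))\{b,c}\{a} → ∅
Bisimilarity quotient blocks:
  B0 = {p0, q0}
  B1 = {p1, q1}
p0 ∈ B0, q0 ∈ B0 → same block

YES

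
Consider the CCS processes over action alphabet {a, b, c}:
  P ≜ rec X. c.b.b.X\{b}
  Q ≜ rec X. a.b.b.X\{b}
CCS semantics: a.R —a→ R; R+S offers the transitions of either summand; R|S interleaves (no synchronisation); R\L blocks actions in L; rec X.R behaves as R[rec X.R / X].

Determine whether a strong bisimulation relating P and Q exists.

not bisimilar

Reachable graph of P (5 states):
  u0 = rec X. c.b.b.X\{b} ⊢ —c→ u1
  u1 = b.b.(rec X. c.b.b.X\{b})\{b} ⊢ —b→ u2
  u2 = b.(rec X. c.b.b.X\{b})\{b} ⊢ —b→ u3
  u3 = (rec X. c.b.b.X\{b})\{b} ⊢ —c→ u4
  u4 = (b.b.(rec X. c.b.b.X\{b})\{b})\{b} ⊢ deadlocked
Reachable graph of Q (5 states):
  v0 = rec X. a.b.b.X\{b} ⊢ —a→ v1
  v1 = b.b.(rec X. a.b.b.X\{b})\{b} ⊢ —b→ v2
  v2 = b.(rec X. a.b.b.X\{b})\{b} ⊢ —b→ v3
  v3 = (rec X. a.b.b.X\{b})\{b} ⊢ —a→ v4
  v4 = (b.b.(rec X. a.b.b.X\{b})\{b})\{b} ⊢ deadlocked
Bisimilarity quotient blocks:
  B0 = {u0}
  B1 = {u1}
  B2 = {u2}
  B3 = {u3}
  B4 = {u4, v4}
  B5 = {v0}
  B6 = {v1}
  B7 = {v2}
  B8 = {v3}
u0 ∈ B0, v0 ∈ B5 → different blocks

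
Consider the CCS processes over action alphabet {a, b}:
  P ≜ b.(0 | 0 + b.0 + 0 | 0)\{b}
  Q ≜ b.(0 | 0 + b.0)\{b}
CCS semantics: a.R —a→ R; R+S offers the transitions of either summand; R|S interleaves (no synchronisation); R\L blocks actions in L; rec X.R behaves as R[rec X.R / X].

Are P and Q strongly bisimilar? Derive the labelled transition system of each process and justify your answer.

P ~ Q

LTS(P): 2 reachable states
  s0 = b.(0 | 0 + b.0 + 0 | 0)\{b} | =b=> s1
  s1 = (0 | 0 + b.0 + 0 | 0)\{b} | stopped
LTS(Q): 2 reachable states
  t0 = b.(0 | 0 + b.0)\{b} | =b=> t1
  t1 = (0 | 0 + b.0)\{b} | stopped
Coarsest stable partition (strong bisimilarity classes):
  B0 = {s0, t0}
  B1 = {s1, t1}
s0 ∈ B0, t0 ∈ B0 → same block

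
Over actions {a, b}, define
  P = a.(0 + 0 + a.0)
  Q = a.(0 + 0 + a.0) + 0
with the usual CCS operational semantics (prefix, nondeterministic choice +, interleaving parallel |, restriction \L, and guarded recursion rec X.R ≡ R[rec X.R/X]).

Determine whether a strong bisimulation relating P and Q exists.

bisimilar

LTS(P): 3 reachable states
  p0 = a.(0 + 0 + a.0) ⊢ -a-> p1
  p1 = 0 + 0 + a.0 ⊢ -a-> p2
  p2 = 0 ⊢ stopped
LTS(Q): 3 reachable states
  q0 = a.(0 + 0 + a.0) + 0 ⊢ -a-> q1
  q1 = 0 + 0 + a.0 ⊢ -a-> q2
  q2 = 0 ⊢ stopped
Bisimilarity quotient blocks:
  B0 = {p0, q0}
  B1 = {p1, q1}
  B2 = {p2, q2}
p0 ∈ B0, q0 ∈ B0 → same block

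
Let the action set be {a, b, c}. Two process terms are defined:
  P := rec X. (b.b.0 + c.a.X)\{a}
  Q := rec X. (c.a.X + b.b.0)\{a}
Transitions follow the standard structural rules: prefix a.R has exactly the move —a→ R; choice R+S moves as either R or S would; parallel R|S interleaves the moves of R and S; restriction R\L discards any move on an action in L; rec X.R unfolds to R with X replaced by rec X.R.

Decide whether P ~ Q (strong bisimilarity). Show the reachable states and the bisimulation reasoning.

bisimilar

Reachable graph of P (4 states):
  u0 = rec X. (b.b.0 + c.a.X)\{a} → ··b··> u1, ··c··> u2
  u1 = (b.0)\{a} → ··b··> u3
  u2 = (a.(rec X. (b.b.0 + c.a.X)\{a}))\{a} → ·
  u3 = 0\{a} → ·
Reachable graph of Q (4 states):
  v0 = rec X. (c.a.X + b.b.0)\{a} → ··b··> v1, ··c··> v2
  v1 = (b.0)\{a} → ··b··> v3
  v2 = (a.(rec X. (c.a.X + b.b.0)\{a}))\{a} → ·
  v3 = 0\{a} → ·
Partition-refinement fixed point:
  B0 = {u0, v0}
  B1 = {u1, v1}
  B2 = {u2, u3, v2, v3}
u0 ∈ B0, v0 ∈ B0 → same block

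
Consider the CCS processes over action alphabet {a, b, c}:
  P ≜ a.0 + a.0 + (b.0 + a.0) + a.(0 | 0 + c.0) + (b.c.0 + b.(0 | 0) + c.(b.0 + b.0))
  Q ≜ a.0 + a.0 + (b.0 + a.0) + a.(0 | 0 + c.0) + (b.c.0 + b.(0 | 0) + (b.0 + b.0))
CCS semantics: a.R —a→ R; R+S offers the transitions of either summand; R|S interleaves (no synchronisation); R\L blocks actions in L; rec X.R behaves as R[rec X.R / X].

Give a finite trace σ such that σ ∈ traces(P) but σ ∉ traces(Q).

Reachable graph of P (6 states):
  p0 = a.0 + a.0 + (b.0 + a.0) + a.(0 | 0 + c.0) + (b.c.0 + b.(0 | 0) + c.(b.0 + b.0)) has moves —a→ p1, —a→ p2, —b→ p1, —b→ p3, —b→ p4, —c→ p5
  p1 = 0 has moves stopped
  p2 = 0 | 0 + c.0 has moves —c→ p1
  p3 = 0 | 0 has moves stopped
  p4 = c.0 has moves —c→ p1
  p5 = b.0 + b.0 has moves —b→ p1
Reachable graph of Q (5 states):
  q0 = a.0 + a.0 + (b.0 + a.0) + a.(0 | 0 + c.0) + (b.c.0 + b.(0 | 0) + (b.0 + b.0)) has moves —a→ q1, —a→ q2, —b→ q1, —b→ q3, —b→ q4
  q1 = 0 has moves stopped
  q2 = 0 | 0 + c.0 has moves —c→ q1
  q3 = 0 | 0 has moves stopped
  q4 = c.0 has moves —c→ q1
Run σ = ⟨c⟩ on P: start {p0}
  step 1 (c): {p5}
  ✓ P
Run σ = ⟨c⟩ on Q: start {q0}
  step 1 (c): ∅ (Q stuck)

c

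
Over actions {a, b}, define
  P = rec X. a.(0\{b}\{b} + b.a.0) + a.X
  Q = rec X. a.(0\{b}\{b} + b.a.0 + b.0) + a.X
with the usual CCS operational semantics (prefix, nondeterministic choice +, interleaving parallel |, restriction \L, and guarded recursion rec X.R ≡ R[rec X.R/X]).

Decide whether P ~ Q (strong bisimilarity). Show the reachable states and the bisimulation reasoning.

Reachable graph of P (4 states):
  m0 = rec X. a.(0\{b}\{b} + b.a.0) + a.X has moves -a-> m0, -a-> m1
  m1 = 0\{b}\{b} + b.a.0 has moves -b-> m2
  m2 = a.0 has moves -a-> m3
  m3 = 0 has moves stopped
Reachable graph of Q (4 states):
  n0 = rec X. a.(0\{b}\{b} + b.a.0 + b.0) + a.X has moves -a-> n0, -a-> n1
  n1 = 0\{b}\{b} + b.a.0 + b.0 has moves -b-> n2, -b-> n3
  n2 = 0 has moves stopped
  n3 = a.0 has moves -a-> n2
Coarsest stable partition (strong bisimilarity classes):
  B0 = {m0}
  B1 = {m1}
  B2 = {m2, n3}
  B3 = {m3, n2}
  B4 = {n0}
  B5 = {n1}
m0 ∈ B0, n0 ∈ B4 → different blocks

NO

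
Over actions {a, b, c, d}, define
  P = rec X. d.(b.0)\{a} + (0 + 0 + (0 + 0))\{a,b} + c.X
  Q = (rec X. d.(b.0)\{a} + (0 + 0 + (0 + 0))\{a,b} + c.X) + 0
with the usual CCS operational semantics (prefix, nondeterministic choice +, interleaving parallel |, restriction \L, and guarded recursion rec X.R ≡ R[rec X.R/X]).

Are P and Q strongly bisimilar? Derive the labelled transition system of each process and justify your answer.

P's transition system — 3 states:
  p0 = rec X. d.(b.0)\{a} + (0 + 0 + (0 + 0))\{a,b} + c.X ⊢ ··c··> p0, ··d··> p1
  p1 = (b.0)\{a} ⊢ ··b··> p2
  p2 = 0\{a} ⊢ (no moves)
Q's transition system — 4 states:
  q0 = (rec X. d.(b.0)\{a} + (0 + 0 + (0 + 0))\{a,b} + c.X) + 0 ⊢ ··c··> q1, ··d··> q2
  q1 = rec X. d.(b.0)\{a} + (0 + 0 + (0 + 0))\{a,b} + c.X ⊢ ··c··> q1, ··d··> q2
  q2 = (b.0)\{a} ⊢ ··b··> q3
  q3 = 0\{a} ⊢ (no moves)
Partition-refinement fixed point:
  B0 = {p0, q0, q1}
  B1 = {p1, q2}
  B2 = {p2, q3}
p0 ∈ B0, q0 ∈ B0 → same block

bisimilar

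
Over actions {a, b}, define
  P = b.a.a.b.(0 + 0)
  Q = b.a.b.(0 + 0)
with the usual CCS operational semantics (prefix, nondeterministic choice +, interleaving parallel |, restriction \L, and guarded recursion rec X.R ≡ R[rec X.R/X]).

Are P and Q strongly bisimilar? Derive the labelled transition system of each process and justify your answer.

NO

LTS(P): 5 reachable states
  s0 = b.a.a.b.(0 + 0) has moves =b=> s1
  s1 = a.a.b.(0 + 0) has moves =a=> s2
  s2 = a.b.(0 + 0) has moves =a=> s3
  s3 = b.(0 + 0) has moves =b=> s4
  s4 = 0 + 0 has moves deadlocked
LTS(Q): 4 reachable states
  t0 = b.a.b.(0 + 0) has moves =b=> t1
  t1 = a.b.(0 + 0) has moves =a=> t2
  t2 = b.(0 + 0) has moves =b=> t3
  t3 = 0 + 0 has moves deadlocked
Coarsest stable partition (strong bisimilarity classes):
  B0 = {s0}
  B1 = {s1}
  B2 = {s2, t1}
  B3 = {s3, t2}
  B4 = {s4, t3}
  B5 = {t0}
s0 ∈ B0, t0 ∈ B5 → different blocks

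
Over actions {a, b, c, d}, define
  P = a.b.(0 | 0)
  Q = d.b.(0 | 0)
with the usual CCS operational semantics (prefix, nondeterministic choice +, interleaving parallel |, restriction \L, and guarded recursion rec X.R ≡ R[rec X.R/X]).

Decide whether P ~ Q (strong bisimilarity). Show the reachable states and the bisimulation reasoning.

NO

Reachable graph of P (3 states):
  u0 = a.b.(0 | 0) | ··a··> u1
  u1 = b.(0 | 0) | ··b··> u2
  u2 = 0 | 0 | (no moves)
Reachable graph of Q (3 states):
  v0 = d.b.(0 | 0) | ··d··> v1
  v1 = b.(0 | 0) | ··b··> v2
  v2 = 0 | 0 | (no moves)
Partition-refinement fixed point:
  B0 = {u0}
  B1 = {u1, v1}
  B2 = {u2, v2}
  B3 = {v0}
u0 ∈ B0, v0 ∈ B3 → different blocks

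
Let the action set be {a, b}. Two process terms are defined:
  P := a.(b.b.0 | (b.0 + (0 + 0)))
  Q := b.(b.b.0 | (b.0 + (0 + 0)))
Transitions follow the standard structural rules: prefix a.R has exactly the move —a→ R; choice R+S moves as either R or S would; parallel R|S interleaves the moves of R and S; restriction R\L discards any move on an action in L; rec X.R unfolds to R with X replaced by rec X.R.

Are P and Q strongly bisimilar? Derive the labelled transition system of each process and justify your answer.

P ≁ Q

LTS(P): 7 reachable states
  m0 = a.(b.b.0 | (b.0 + (0 + 0))) → --a--▸ m1
  m1 = b.b.0 | (b.0 + (0 + 0)) → --b--▸ m2, --b--▸ m3
  m2 = b.0 | (b.0 + (0 + 0)) → --b--▸ m4, --b--▸ m5
  m3 = b.b.0 | 0 → --b--▸ m5
  m4 = 0 | (b.0 + (0 + 0)) → --b--▸ m6
  m5 = b.0 | 0 → --b--▸ m6
  m6 = 0 | 0 → stopped
LTS(Q): 7 reachable states
  n0 = b.(b.b.0 | (b.0 + (0 + 0))) → --b--▸ n1
  n1 = b.b.0 | (b.0 + (0 + 0)) → --b--▸ n2, --b--▸ n3
  n2 = b.0 | (b.0 + (0 + 0)) → --b--▸ n4, --b--▸ n5
  n3 = b.b.0 | 0 → --b--▸ n5
  n4 = 0 | (b.0 + (0 + 0)) → --b--▸ n6
  n5 = b.0 | 0 → --b--▸ n6
  n6 = 0 | 0 → stopped
Bisimilarity quotient blocks:
  B0 = {m0}
  B1 = {m1, n1}
  B2 = {m2, m3, n2, n3}
  B3 = {m4, m5, n4, n5}
  B4 = {m6, n6}
  B5 = {n0}
m0 ∈ B0, n0 ∈ B5 → different blocks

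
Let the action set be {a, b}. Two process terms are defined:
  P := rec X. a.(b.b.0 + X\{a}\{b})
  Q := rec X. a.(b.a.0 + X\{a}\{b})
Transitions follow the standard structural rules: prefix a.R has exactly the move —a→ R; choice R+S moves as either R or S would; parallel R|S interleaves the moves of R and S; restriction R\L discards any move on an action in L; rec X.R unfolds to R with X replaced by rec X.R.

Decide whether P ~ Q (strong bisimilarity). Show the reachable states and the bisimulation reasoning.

P's transition system — 4 states:
  s0 = rec X. a.(b.b.0 + X\{a}\{b}) | ··a··> s1
  s1 = b.b.0 + (rec X. a.(b.b.0 + X\{a}\{b}))\{a}\{b} | ··b··> s2
  s2 = b.0 | ··b··> s3
  s3 = 0 | stopped
Q's transition system — 4 states:
  t0 = rec X. a.(b.a.0 + X\{a}\{b}) | ··a··> t1
  t1 = b.a.0 + (rec X. a.(b.a.0 + X\{a}\{b}))\{a}\{b} | ··b··> t2
  t2 = a.0 | ··a··> t3
  t3 = 0 | stopped
Partition-refinement fixed point:
  B0 = {s0}
  B1 = {s1}
  B2 = {s2}
  B3 = {s3, t3}
  B4 = {t0}
  B5 = {t1}
  B6 = {t2}
s0 ∈ B0, t0 ∈ B4 → different blocks

P ≁ Q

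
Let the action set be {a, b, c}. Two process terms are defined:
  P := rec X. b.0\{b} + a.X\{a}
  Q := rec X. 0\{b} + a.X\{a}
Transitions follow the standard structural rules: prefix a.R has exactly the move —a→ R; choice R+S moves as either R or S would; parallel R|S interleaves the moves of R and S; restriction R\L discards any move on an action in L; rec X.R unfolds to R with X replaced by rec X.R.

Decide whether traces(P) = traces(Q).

Reachable graph of P (4 states):
  p0 = rec X. b.0\{b} + a.X\{a} ⊢ -a-> p1, -b-> p2
  p1 = (rec X. b.0\{b} + a.X\{a})\{a} ⊢ -b-> p3
  p2 = 0\{b} ⊢ stopped
  p3 = 0\{b}\{a} ⊢ stopped
Reachable graph of Q (2 states):
  q0 = rec X. 0\{b} + a.X\{a} ⊢ -a-> q1
  q1 = (rec X. 0\{b} + a.X\{a})\{a} ⊢ stopped
Executing b from P (initial set {p0}):
  [1] b ⇒ {p2}
  ✓ P
Executing b from Q (initial set {q0}):
  [1] b ⇒ no successor for Q

trace-distinct — witness ⟨b⟩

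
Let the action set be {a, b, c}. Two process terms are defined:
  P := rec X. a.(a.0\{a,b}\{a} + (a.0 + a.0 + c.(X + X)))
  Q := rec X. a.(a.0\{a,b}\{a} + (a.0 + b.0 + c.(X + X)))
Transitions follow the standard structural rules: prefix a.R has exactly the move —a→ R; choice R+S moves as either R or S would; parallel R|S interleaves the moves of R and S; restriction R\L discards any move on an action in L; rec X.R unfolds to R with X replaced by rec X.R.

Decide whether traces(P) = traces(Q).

Reachable graph of P (5 states):
  m0 = rec X. a.(a.0\{a,b}\{a} + (a.0 + a.0 + c.(X + X))) ⊢ -a-> m1
  m1 = a.0\{a,b}\{a} + (a.0 + a.0 + c.((rec X. a.(a.0\{a,b}\{a} + (a.0 + a.0 + c.(X + X)))) + (rec X. a.(a.0\{a,b}\{a} + (a.0 + a.0 + c.(X + X)))))) ⊢ -a-> m2, -a-> m3, -c-> m4
  m2 = 0 ⊢ (no moves)
  m3 = 0\{a,b}\{a} ⊢ (no moves)
  m4 = (rec X. a.(a.0\{a,b}\{a} + (a.0 + a.0 + c.(X + X)))) + (rec X. a.(a.0\{a,b}\{a} + (a.0 + a.0 + c.(X + X)))) ⊢ -a-> m1
Reachable graph of Q (5 states):
  n0 = rec X. a.(a.0\{a,b}\{a} + (a.0 + b.0 + c.(X + X))) ⊢ -a-> n1
  n1 = a.0\{a,b}\{a} + (a.0 + b.0 + c.((rec X. a.(a.0\{a,b}\{a} + (a.0 + b.0 + c.(X + X)))) + (rec X. a.(a.0\{a,b}\{a} + (a.0 + b.0 + c.(X + X)))))) ⊢ -a-> n2, -a-> n3, -b-> n2, -c-> n4
  n2 = 0 ⊢ (no moves)
  n3 = 0\{a,b}\{a} ⊢ (no moves)
  n4 = (rec X. a.(a.0\{a,b}\{a} + (a.0 + b.0 + c.(X + X)))) + (rec X. a.(a.0\{a,b}\{a} + (a.0 + b.0 + c.(X + X)))) ⊢ -a-> n1
Executing ab from Q (initial set {n0}):
  step 1 (a): {n1}
  step 2 (b): {n2}
  — Q admits the full trace.
Executing ab from P (initial set {m0}):
  step 1 (a): {m1}
  step 2 (b): no successor for P

traces(P) ≠ traces(Q) — witness ⟨ab⟩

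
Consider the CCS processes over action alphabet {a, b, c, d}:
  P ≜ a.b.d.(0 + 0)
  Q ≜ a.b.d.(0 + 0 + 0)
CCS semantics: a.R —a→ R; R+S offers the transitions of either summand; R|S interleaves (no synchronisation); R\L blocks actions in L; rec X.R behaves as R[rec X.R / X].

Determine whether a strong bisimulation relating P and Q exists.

LTS(P): 4 reachable states
  s0 = a.b.d.(0 + 0) → —a→ s1
  s1 = b.d.(0 + 0) → —b→ s2
  s2 = d.(0 + 0) → —d→ s3
  s3 = 0 + 0 → ·
LTS(Q): 4 reachable states
  t0 = a.b.d.(0 + 0 + 0) → —a→ t1
  t1 = b.d.(0 + 0 + 0) → —b→ t2
  t2 = d.(0 + 0 + 0) → —d→ t3
  t3 = 0 + 0 + 0 → ·
Coarsest stable partition (strong bisimilarity classes):
  B0 = {s0, t0}
  B1 = {s1, t1}
  B2 = {s2, t2}
  B3 = {s3, t3}
s0 ∈ B0, t0 ∈ B0 → same block

YES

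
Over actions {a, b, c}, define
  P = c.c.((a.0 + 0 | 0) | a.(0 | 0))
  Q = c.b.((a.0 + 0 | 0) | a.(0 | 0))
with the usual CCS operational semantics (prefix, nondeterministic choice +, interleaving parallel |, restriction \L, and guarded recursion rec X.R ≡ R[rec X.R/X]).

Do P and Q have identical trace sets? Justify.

LTS(P): 6 reachable states
  u0 = c.c.((a.0 + 0 | 0) | a.(0 | 0)) | --c--▸ u1
  u1 = c.((a.0 + 0 | 0) | a.(0 | 0)) | --c--▸ u2
  u2 = (a.0 + 0 | 0) | a.(0 | 0) | --a--▸ u3, --a--▸ u4
  u3 = (a.0 + 0 | 0) | (0 | 0) | --a--▸ u5
  u4 = 0 | a.(0 | 0) | --a--▸ u5
  u5 = 0 | (0 | 0) | ·
LTS(Q): 6 reachable states
  v0 = c.b.((a.0 + 0 | 0) | a.(0 | 0)) | --c--▸ v1
  v1 = b.((a.0 + 0 | 0) | a.(0 | 0)) | --b--▸ v2
  v2 = (a.0 + 0 | 0) | a.(0 | 0) | --a--▸ v3, --a--▸ v4
  v3 = (a.0 + 0 | 0) | (0 | 0) | --a--▸ v5
  v4 = 0 | a.(0 | 0) | --a--▸ v5
  v5 = 0 | (0 | 0) | ·
Run σ = ⟨cc⟩ on P: start {u0}
  after c @ step 1: {u1}
  after c @ step 2: {u2}
  ✓ P
Run σ = ⟨cc⟩ on Q: start {v0}
  after c @ step 1: {v1}
  after c @ step 2: ∅  — Q cannot continue

NO — witness ⟨cc⟩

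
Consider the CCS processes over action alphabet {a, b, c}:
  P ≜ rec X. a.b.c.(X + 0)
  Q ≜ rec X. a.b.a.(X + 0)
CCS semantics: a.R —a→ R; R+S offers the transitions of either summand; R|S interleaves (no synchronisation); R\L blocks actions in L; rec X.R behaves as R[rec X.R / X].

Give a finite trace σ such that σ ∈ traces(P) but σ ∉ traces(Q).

P's transition system — 4 states:
  m0 = rec X. a.b.c.(X + 0) → -a-> m1
  m1 = b.c.((rec X. a.b.c.(X + 0)) + 0) → -b-> m2
  m2 = c.((rec X. a.b.c.(X + 0)) + 0) → -c-> m3
  m3 = (rec X. a.b.c.(X + 0)) + 0 → -a-> m1
Q's transition system — 4 states:
  n0 = rec X. a.b.a.(X + 0) → -a-> n1
  n1 = b.a.((rec X. a.b.a.(X + 0)) + 0) → -b-> n2
  n2 = a.((rec X. a.b.a.(X + 0)) + 0) → -a-> n3
  n3 = (rec X. a.b.a.(X + 0)) + 0 → -a-> n1
Executing abc from P (initial set {m0}):
  after a @ step 1: {m1}
  after b @ step 2: {m2}
  after c @ step 3: {m3}
  ✓ P
Executing abc from Q (initial set {n0}):
  after a @ step 1: {n1}
  after b @ step 2: {n2}
  after c @ step 3: no successor for Q

abc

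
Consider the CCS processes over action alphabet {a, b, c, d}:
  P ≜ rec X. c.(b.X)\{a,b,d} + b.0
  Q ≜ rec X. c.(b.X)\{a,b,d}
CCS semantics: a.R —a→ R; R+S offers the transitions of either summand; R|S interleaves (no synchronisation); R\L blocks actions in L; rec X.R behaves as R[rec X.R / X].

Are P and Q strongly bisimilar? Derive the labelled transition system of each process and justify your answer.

P's transition system — 3 states:
  p0 = rec X. c.(b.X)\{a,b,d} + b.0 | -b-> p1, -c-> p2
  p1 = 0 | ∅
  p2 = (b.(rec X. c.(b.X)\{a,b,d} + b.0))\{a,b,d} | ∅
Q's transition system — 2 states:
  q0 = rec X. c.(b.X)\{a,b,d} | -c-> q1
  q1 = (b.(rec X. c.(b.X)\{a,b,d}))\{a,b,d} | ∅
Bisimilarity quotient blocks:
  B0 = {p0}
  B1 = {p1, p2, q1}
  B2 = {q0}
p0 ∈ B0, q0 ∈ B2 → different blocks

not bisimilar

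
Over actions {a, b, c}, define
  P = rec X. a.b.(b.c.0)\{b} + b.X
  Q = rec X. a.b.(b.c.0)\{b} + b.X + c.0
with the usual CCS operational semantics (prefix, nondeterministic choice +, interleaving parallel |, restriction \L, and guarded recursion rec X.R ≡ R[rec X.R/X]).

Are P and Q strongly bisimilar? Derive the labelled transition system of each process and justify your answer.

NO

LTS(P): 3 reachable states
  s0 = rec X. a.b.(b.c.0)\{b} + b.X ⊢ —a→ s1, —b→ s0
  s1 = b.(b.c.0)\{b} ⊢ —b→ s2
  s2 = (b.c.0)\{b} ⊢ ∅
LTS(Q): 4 reachable states
  t0 = rec X. a.b.(b.c.0)\{b} + b.X + c.0 ⊢ —a→ t1, —b→ t0, —c→ t2
  t1 = b.(b.c.0)\{b} ⊢ —b→ t3
  t2 = 0 ⊢ ∅
  t3 = (b.c.0)\{b} ⊢ ∅
Coarsest stable partition (strong bisimilarity classes):
  B0 = {s0}
  B1 = {s1, t1}
  B2 = {s2, t2, t3}
  B3 = {t0}
s0 ∈ B0, t0 ∈ B3 → different blocks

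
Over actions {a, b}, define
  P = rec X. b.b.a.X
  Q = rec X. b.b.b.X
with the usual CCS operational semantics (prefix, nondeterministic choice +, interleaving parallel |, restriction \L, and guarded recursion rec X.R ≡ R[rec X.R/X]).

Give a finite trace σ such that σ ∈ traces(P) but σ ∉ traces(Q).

bba

P's transition system — 3 states:
  p0 = rec X. b.b.a.X has moves -b-> p1
  p1 = b.a.(rec X. b.b.a.X) has moves -b-> p2
  p2 = a.(rec X. b.b.a.X) has moves -a-> p0
Q's transition system — 3 states:
  q0 = rec X. b.b.b.X has moves -b-> q1
  q1 = b.b.(rec X. b.b.b.X) has moves -b-> q2
  q2 = b.(rec X. b.b.b.X) has moves -b-> q0
Run σ = ⟨bba⟩ on P: start {p0}
  after b @ step 1: {p1}
  after b @ step 2: {p2}
  after a @ step 3: {p0}
  P completes σ.
Run σ = ⟨bba⟩ on Q: start {q0}
  after b @ step 1: {q1}
  after b @ step 2: {q2}
  after a @ step 3: no successor for Q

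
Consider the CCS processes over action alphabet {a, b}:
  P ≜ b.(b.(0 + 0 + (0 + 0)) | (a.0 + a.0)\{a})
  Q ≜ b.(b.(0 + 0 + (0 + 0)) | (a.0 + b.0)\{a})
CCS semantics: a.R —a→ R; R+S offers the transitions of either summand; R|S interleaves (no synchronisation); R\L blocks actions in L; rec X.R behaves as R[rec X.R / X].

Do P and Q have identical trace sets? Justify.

NO — witness ⟨bbb⟩

LTS(P): 3 reachable states
  p0 = b.(b.(0 + 0 + (0 + 0)) | (a.0 + a.0)\{a}) ⊢ ··b··> p1
  p1 = b.(0 + 0 + (0 + 0)) | (a.0 + a.0)\{a} ⊢ ··b··> p2
  p2 = (0 + 0 + (0 + 0)) | (a.0 + a.0)\{a} ⊢ deadlocked
LTS(Q): 5 reachable states
  q0 = b.(b.(0 + 0 + (0 + 0)) | (a.0 + b.0)\{a}) ⊢ ··b··> q1
  q1 = b.(0 + 0 + (0 + 0)) | (a.0 + b.0)\{a} ⊢ ··b··> q2, ··b··> q3
  q2 = (0 + 0 + (0 + 0)) | (a.0 + b.0)\{a} ⊢ ··b··> q4
  q3 = b.(0 + 0 + (0 + 0)) | 0\{a} ⊢ ··b··> q4
  q4 = (0 + 0 + (0 + 0)) | 0\{a} ⊢ deadlocked
Run σ = ⟨bbb⟩ on Q: start {q0}
  after b @ step 1: {q1}
  after b @ step 2: {q2, q3}
  after b @ step 3: {q4}
  Q completes σ.
Run σ = ⟨bbb⟩ on P: start {p0}
  after b @ step 1: {p1}
  after b @ step 2: {p2}
  after b @ step 3: no successor for P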